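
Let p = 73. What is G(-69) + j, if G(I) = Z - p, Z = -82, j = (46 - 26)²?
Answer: 245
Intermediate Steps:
j = 400 (j = 20² = 400)
G(I) = -155 (G(I) = -82 - 1*73 = -82 - 73 = -155)
G(-69) + j = -155 + 400 = 245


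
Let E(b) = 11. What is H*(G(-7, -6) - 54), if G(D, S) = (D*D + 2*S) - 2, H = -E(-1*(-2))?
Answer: 209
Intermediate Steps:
H = -11 (H = -1*11 = -11)
G(D, S) = -2 + D² + 2*S (G(D, S) = (D² + 2*S) - 2 = -2 + D² + 2*S)
H*(G(-7, -6) - 54) = -11*((-2 + (-7)² + 2*(-6)) - 54) = -11*((-2 + 49 - 12) - 54) = -11*(35 - 54) = -11*(-19) = 209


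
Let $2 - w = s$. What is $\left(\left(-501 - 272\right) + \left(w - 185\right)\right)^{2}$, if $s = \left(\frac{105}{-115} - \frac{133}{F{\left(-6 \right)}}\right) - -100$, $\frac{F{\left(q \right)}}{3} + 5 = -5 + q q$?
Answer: $\frac{3571219314289}{3218436} \approx 1.1096 \cdot 10^{6}$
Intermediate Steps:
$F{\left(q \right)} = -30 + 3 q^{2}$ ($F{\left(q \right)} = -15 + 3 \left(-5 + q q\right) = -15 + 3 \left(-5 + q^{2}\right) = -15 + \left(-15 + 3 q^{2}\right) = -30 + 3 q^{2}$)
$s = \frac{174703}{1794}$ ($s = \left(\frac{105}{-115} - \frac{133}{-30 + 3 \left(-6\right)^{2}}\right) - -100 = \left(105 \left(- \frac{1}{115}\right) - \frac{133}{-30 + 3 \cdot 36}\right) + 100 = \left(- \frac{21}{23} - \frac{133}{-30 + 108}\right) + 100 = \left(- \frac{21}{23} - \frac{133}{78}\right) + 100 = - \frac{4697}{1794} + 100 = \frac{174703}{1794} \approx 97.382$)
$w = - \frac{171115}{1794}$ ($w = 2 - \frac{174703}{1794} = - \frac{171115}{1794} \approx -95.382$)
$\left(\left(-501 - 272\right) + \left(w - 185\right)\right)^{2} = \left(\left(-501 - 272\right) - \frac{503005}{1794}\right)^{2} = \left(-773 - \frac{503005}{1794}\right)^{2} = \left(- \frac{1889767}{1794}\right)^{2} = \frac{3571219314289}{3218436}$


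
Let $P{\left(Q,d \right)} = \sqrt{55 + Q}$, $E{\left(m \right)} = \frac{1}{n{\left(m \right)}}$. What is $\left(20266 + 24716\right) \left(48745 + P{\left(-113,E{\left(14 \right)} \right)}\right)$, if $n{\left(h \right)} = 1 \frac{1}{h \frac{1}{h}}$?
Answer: $2192647590 + 44982 i \sqrt{58} \approx 2.1926 \cdot 10^{9} + 3.4257 \cdot 10^{5} i$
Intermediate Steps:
$n{\left(h \right)} = 1$ ($n{\left(h \right)} = 1 \cdot 1^{-1} = 1 \cdot 1 = 1$)
$E{\left(m \right)} = 1$ ($E{\left(m \right)} = 1^{-1} = 1$)
$\left(20266 + 24716\right) \left(48745 + P{\left(-113,E{\left(14 \right)} \right)}\right) = \left(20266 + 24716\right) \left(48745 + \sqrt{55 - 113}\right) = 44982 \left(48745 + \sqrt{-58}\right) = 44982 \left(48745 + i \sqrt{58}\right) = 2192647590 + 44982 i \sqrt{58}$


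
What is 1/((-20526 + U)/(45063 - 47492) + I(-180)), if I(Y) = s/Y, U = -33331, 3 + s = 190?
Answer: 437220/9240037 ≈ 0.047318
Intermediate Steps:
s = 187 (s = -3 + 190 = 187)
I(Y) = 187/Y
1/((-20526 + U)/(45063 - 47492) + I(-180)) = 1/((-20526 - 33331)/(45063 - 47492) + 187/(-180)) = 1/(-53857/(-2429) + 187*(-1/180)) = 1/(-53857*(-1/2429) - 187/180) = 1/(53857/2429 - 187/180) = 1/(9240037/437220) = 437220/9240037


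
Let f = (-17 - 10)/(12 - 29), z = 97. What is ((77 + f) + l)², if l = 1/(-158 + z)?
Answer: 6638827441/1075369 ≈ 6173.5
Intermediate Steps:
f = 27/17 (f = -27/(-17) = -27*(-1/17) = 27/17 ≈ 1.5882)
l = -1/61 (l = 1/(-158 + 97) = 1/(-61) = -1/61 ≈ -0.016393)
((77 + f) + l)² = ((77 + 27/17) - 1/61)² = (1336/17 - 1/61)² = (81479/1037)² = 6638827441/1075369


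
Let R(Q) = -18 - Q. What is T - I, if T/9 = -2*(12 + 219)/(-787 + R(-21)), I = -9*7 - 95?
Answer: 9145/56 ≈ 163.30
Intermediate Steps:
I = -158 (I = -63 - 95 = -158)
T = 297/56 (T = 9*(-2*(12 + 219)/(-787 + (-18 - 1*(-21)))) = 9*(-462/(-787 + (-18 + 21))) = 9*(-462/(-787 + 3)) = 9*(-462/(-784)) = 9*(-462*(-1)/784) = 9*(-2*(-33/112)) = 9*(33/56) = 297/56 ≈ 5.3036)
T - I = 297/56 - 1*(-158) = 297/56 + 158 = 9145/56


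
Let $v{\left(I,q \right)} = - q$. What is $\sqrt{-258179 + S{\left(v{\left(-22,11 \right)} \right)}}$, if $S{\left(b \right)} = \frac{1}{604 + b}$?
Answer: $\frac{i \sqrt{90788386578}}{593} \approx 508.11 i$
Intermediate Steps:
$\sqrt{-258179 + S{\left(v{\left(-22,11 \right)} \right)}} = \sqrt{-258179 + \frac{1}{604 - 11}} = \sqrt{-258179 + \frac{1}{593}} = \sqrt{- \frac{153100146}{593}} = \frac{i \sqrt{90788386578}}{593}$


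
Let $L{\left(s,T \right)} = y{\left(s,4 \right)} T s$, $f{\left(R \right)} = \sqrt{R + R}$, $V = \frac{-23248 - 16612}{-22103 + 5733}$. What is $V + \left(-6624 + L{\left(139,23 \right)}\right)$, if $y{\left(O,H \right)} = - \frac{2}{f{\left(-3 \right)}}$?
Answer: $- \frac{10839502}{1637} + \frac{3197 i \sqrt{6}}{3} \approx -6621.6 + 2610.3 i$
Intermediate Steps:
$V = \frac{3986}{1637}$ ($V = - \frac{39860}{-16370} = \left(-39860\right) \left(- \frac{1}{16370}\right) = \frac{3986}{1637} \approx 2.4349$)
$f{\left(R \right)} = \sqrt{2} \sqrt{R}$ ($f{\left(R \right)} = \sqrt{2 R} = \sqrt{2} \sqrt{R}$)
$y{\left(O,H \right)} = \frac{i \sqrt{6}}{3}$ ($y{\left(O,H \right)} = - \frac{2}{\sqrt{2} \sqrt{-3}} = - \frac{2}{\sqrt{2} i \sqrt{3}} = - \frac{2}{i \sqrt{6}} = - 2 \left(- \frac{i \sqrt{6}}{6}\right) = \frac{i \sqrt{6}}{3}$)
$L{\left(s,T \right)} = \frac{i T s \sqrt{6}}{3}$ ($L{\left(s,T \right)} = \frac{i \sqrt{6}}{3} T s = \frac{i T \sqrt{6}}{3} s = \frac{i T s \sqrt{6}}{3}$)
$V + \left(-6624 + L{\left(139,23 \right)}\right) = \frac{3986}{1637} - \left(6624 - \frac{1}{3} i 23 \cdot 139 \sqrt{6}\right) = \frac{3986}{1637} - \left(6624 - \frac{3197 i \sqrt{6}}{3}\right) = - \frac{10839502}{1637} + \frac{3197 i \sqrt{6}}{3}$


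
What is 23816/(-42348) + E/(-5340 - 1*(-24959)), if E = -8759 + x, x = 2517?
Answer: -182895580/207706353 ≈ -0.88055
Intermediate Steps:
E = -6242 (E = -8759 + 2517 = -6242)
23816/(-42348) + E/(-5340 - 1*(-24959)) = 23816/(-42348) - 6242/(-5340 - 1*(-24959)) = 23816*(-1/42348) - 6242/(-5340 + 24959) = -5954/10587 - 6242/19619 = -182895580/207706353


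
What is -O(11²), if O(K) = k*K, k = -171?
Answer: 20691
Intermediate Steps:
O(K) = -171*K
-O(11²) = -(-171)*11² = -(-171)*121 = -1*(-20691) = 20691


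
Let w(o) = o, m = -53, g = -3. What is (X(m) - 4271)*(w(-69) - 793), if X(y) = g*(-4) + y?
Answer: 3716944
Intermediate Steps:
X(y) = 12 + y (X(y) = -3*(-4) + y = 12 + y)
(X(m) - 4271)*(w(-69) - 793) = ((12 - 53) - 4271)*(-69 - 793) = (-41 - 4271)*(-862) = -4312*(-862) = 3716944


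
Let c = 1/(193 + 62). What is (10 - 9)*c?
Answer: 1/255 ≈ 0.0039216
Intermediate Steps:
c = 1/255 ≈ 0.0039216
(10 - 9)*c = (10 - 9)*(1/255) = 1*(1/255) = 1/255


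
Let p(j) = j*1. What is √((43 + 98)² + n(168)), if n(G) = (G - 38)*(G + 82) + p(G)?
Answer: √52549 ≈ 229.24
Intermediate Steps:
p(j) = j
n(G) = G + (-38 + G)*(82 + G) (n(G) = (G - 38)*(G + 82) + G = (-38 + G)*(82 + G) + G = G + (-38 + G)*(82 + G))
√((43 + 98)² + n(168)) = √((43 + 98)² + (-3116 + 168² + 45*168)) = √(141² + (-3116 + 28224 + 7560)) = √(19881 + 32668) = √52549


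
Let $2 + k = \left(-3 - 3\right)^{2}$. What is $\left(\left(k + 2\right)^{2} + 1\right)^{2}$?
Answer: $1682209$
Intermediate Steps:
$k = 34$ ($k = -2 + \left(-3 - 3\right)^{2} = -2 + \left(-6\right)^{2} = -2 + 36 = 34$)
$\left(\left(k + 2\right)^{2} + 1\right)^{2} = \left(\left(34 + 2\right)^{2} + 1\right)^{2} = \left(36^{2} + 1\right)^{2} = \left(1296 + 1\right)^{2} = 1297^{2} = 1682209$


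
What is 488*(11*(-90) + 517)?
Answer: -230824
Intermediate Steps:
488*(11*(-90) + 517) = 488*(-990 + 517) = 488*(-473) = -230824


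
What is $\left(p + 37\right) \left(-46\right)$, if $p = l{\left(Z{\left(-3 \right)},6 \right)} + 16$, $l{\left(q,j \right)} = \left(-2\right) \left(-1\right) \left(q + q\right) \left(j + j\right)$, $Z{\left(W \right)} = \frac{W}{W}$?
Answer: $-4646$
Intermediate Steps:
$Z{\left(W \right)} = 1$
$l{\left(q,j \right)} = 8 j q$ ($l{\left(q,j \right)} = 2 \cdot 2 q 2 j = 2 \cdot 4 j q = 8 j q$)
$p = 64$ ($p = 8 \cdot 6 \cdot 1 + 16 = 48 + 16 = 64$)
$\left(p + 37\right) \left(-46\right) = \left(64 + 37\right) \left(-46\right) = 101 \left(-46\right) = -4646$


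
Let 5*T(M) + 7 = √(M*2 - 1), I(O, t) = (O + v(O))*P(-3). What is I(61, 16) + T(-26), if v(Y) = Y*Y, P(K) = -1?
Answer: -18917/5 + I*√53/5 ≈ -3783.4 + 1.456*I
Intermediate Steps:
v(Y) = Y²
I(O, t) = -O - O² (I(O, t) = (O + O²)*(-1) = -O - O²)
T(M) = -7/5 + √(-1 + 2*M)/5 (T(M) = -7/5 + √(M*2 - 1)/5 = -7/5 + √(2*M - 1)/5 = -7/5 + √(-1 + 2*M)/5)
I(61, 16) + T(-26) = 61*(-1 - 1*61) + (-7/5 + √(-1 + 2*(-26))/5) = 61*(-1 - 61) + (-7/5 + √(-1 - 52)/5) = 61*(-62) + (-7/5 + √(-53)/5) = -3782 + (-7/5 + (I*√53)/5) = -3782 + (-7/5 + I*√53/5) = -18917/5 + I*√53/5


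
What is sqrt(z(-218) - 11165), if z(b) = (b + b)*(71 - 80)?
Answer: I*sqrt(7241) ≈ 85.094*I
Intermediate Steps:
z(b) = -18*b (z(b) = (2*b)*(-9) = -18*b)
sqrt(z(-218) - 11165) = sqrt(-18*(-218) - 11165) = sqrt(3924 - 11165) = sqrt(-7241) = I*sqrt(7241)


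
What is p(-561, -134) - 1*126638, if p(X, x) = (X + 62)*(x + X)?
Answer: 220167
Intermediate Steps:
p(X, x) = (62 + X)*(X + x)
p(-561, -134) - 1*126638 = ((-561)² + 62*(-561) + 62*(-134) - 561*(-134)) - 1*126638 = (314721 - 34782 - 8308 + 75174) - 126638 = 346805 - 126638 = 220167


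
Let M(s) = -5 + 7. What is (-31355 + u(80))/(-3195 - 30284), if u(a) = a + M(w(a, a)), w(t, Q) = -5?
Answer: 31273/33479 ≈ 0.93411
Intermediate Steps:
M(s) = 2
u(a) = 2 + a (u(a) = a + 2 = 2 + a)
(-31355 + u(80))/(-3195 - 30284) = (-31355 + (2 + 80))/(-3195 - 30284) = (-31355 + 82)/(-33479) = -31273*(-1/33479) = 31273/33479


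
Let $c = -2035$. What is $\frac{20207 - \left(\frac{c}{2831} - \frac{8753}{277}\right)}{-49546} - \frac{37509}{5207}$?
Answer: $- \frac{1539991953922347}{202309284634114} \approx -7.6121$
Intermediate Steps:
$\frac{20207 - \left(\frac{c}{2831} - \frac{8753}{277}\right)}{-49546} - \frac{37509}{5207} = \frac{20207 - \left(- \frac{2035}{2831} - \frac{8753}{277}\right)}{-49546} - \frac{37509}{5207} = \left(20207 - \left(\left(-2035\right) \frac{1}{2831} - \frac{8753}{277}\right)\right) \left(- \frac{1}{49546}\right) - \frac{37509}{5207} = \left(20207 - \left(- \frac{2035}{2831} - \frac{8753}{277}\right)\right) \left(- \frac{1}{49546}\right) - \frac{37509}{5207} = \left(20207 - - \frac{25343438}{784187}\right) \left(- \frac{1}{49546}\right) - \frac{37509}{5207} = \left(20207 + \frac{25343438}{784187}\right) \left(- \frac{1}{49546}\right) - \frac{37509}{5207} = \frac{15871410147}{784187} \left(- \frac{1}{49546}\right) - \frac{37509}{5207} = - \frac{15871410147}{38853329102} - \frac{37509}{5207} = - \frac{1539991953922347}{202309284634114}$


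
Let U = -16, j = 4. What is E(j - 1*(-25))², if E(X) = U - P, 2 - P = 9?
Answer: 81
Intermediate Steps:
P = -7 (P = 2 - 1*9 = 2 - 9 = -7)
E(X) = -9 (E(X) = -16 - 1*(-7) = -16 + 7 = -9)
E(j - 1*(-25))² = (-9)² = 81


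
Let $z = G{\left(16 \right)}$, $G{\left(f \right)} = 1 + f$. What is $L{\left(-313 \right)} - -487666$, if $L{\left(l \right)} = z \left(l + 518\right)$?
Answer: $491151$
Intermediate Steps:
$z = 17$ ($z = 1 + 16 = 17$)
$L{\left(l \right)} = 8806 + 17 l$ ($L{\left(l \right)} = 17 \left(l + 518\right) = 17 \left(518 + l\right) = 8806 + 17 l$)
$L{\left(-313 \right)} - -487666 = \left(8806 + 17 \left(-313\right)\right) - -487666 = \left(8806 - 5321\right) + 487666 = 3485 + 487666 = 491151$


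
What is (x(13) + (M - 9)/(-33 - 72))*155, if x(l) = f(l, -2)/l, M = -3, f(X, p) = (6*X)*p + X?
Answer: -11811/7 ≈ -1687.3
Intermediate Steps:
f(X, p) = X + 6*X*p (f(X, p) = 6*X*p + X = X + 6*X*p)
x(l) = -11 (x(l) = (l*(1 + 6*(-2)))/l = (l*(1 - 12))/l = (l*(-11))/l = (-11*l)/l = -11)
(x(13) + (M - 9)/(-33 - 72))*155 = (-11 + (-3 - 9)/(-33 - 72))*155 = (-11 - 12/(-105))*155 = (-11 - 12*(-1/105))*155 = (-11 + 4/35)*155 = -381/35*155 = -11811/7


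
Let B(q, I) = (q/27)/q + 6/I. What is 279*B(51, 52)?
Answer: 3317/78 ≈ 42.526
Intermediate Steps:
B(q, I) = 1/27 + 6/I (B(q, I) = (q*(1/27))/q + 6/I = (q/27)/q + 6/I = 1/27 + 6/I)
279*B(51, 52) = 279*((1/27)*(162 + 52)/52) = 279*((1/27)*(1/52)*214) = 279*(107/702) = 3317/78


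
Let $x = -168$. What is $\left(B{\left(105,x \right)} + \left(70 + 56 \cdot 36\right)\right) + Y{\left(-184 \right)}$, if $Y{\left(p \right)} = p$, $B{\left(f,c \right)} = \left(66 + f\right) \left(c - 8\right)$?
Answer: $-28194$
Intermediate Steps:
$B{\left(f,c \right)} = \left(-8 + c\right) \left(66 + f\right)$ ($B{\left(f,c \right)} = \left(66 + f\right) \left(-8 + c\right) = \left(-8 + c\right) \left(66 + f\right)$)
$\left(B{\left(105,x \right)} + \left(70 + 56 \cdot 36\right)\right) + Y{\left(-184 \right)} = \left(\left(-528 - 840 + 66 \left(-168\right) - 17640\right) + \left(70 + 56 \cdot 36\right)\right) - 184 = \left(\left(-528 - 840 - 11088 - 17640\right) + \left(70 + 2016\right)\right) - 184 = \left(-30096 + 2086\right) - 184 = -28010 - 184 = -28194$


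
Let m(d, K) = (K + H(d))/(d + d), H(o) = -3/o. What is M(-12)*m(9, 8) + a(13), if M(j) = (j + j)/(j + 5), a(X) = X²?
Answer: 10739/63 ≈ 170.46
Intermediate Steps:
M(j) = 2*j/(5 + j) (M(j) = (2*j)/(5 + j) = 2*j/(5 + j))
m(d, K) = (K - 3/d)/(2*d) (m(d, K) = (K - 3/d)/(d + d) = (K - 3/d)/((2*d)) = (K - 3/d)*(1/(2*d)) = (K - 3/d)/(2*d))
M(-12)*m(9, 8) + a(13) = (2*(-12)/(5 - 12))*((½)*(-3 + 8*9)/9²) + 13² = (2*(-12)/(-7))*((½)*(1/81)*(-3 + 72)) + 169 = (2*(-12)*(-⅐))*((½)*(1/81)*69) + 169 = (24/7)*(23/54) + 169 = 92/63 + 169 = 10739/63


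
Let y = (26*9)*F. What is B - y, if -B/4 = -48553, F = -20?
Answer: 198892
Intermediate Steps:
B = 194212 (B = -4*(-48553) = 194212)
y = -4680 (y = (26*9)*(-20) = 234*(-20) = -4680)
B - y = 194212 - 1*(-4680) = 194212 + 4680 = 198892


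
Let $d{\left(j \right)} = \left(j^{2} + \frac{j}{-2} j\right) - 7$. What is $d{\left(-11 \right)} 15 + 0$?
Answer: $\frac{1605}{2} \approx 802.5$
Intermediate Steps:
$d{\left(j \right)} = -7 + \frac{j^{2}}{2}$ ($d{\left(j \right)} = \left(j^{2} + j \left(- \frac{1}{2}\right) j\right) - 7 = \left(j^{2} + - \frac{j}{2} j\right) - 7 = \left(j^{2} - \frac{j^{2}}{2}\right) - 7 = \frac{j^{2}}{2} - 7 = -7 + \frac{j^{2}}{2}$)
$d{\left(-11 \right)} 15 + 0 = \left(-7 + \frac{\left(-11\right)^{2}}{2}\right) 15 + 0 = \left(-7 + \frac{1}{2} \cdot 121\right) 15 + 0 = \left(-7 + \frac{121}{2}\right) 15 + 0 = \frac{107}{2} \cdot 15 + 0 = \frac{1605}{2} + 0 = \frac{1605}{2}$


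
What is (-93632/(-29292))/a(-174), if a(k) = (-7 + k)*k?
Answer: 11704/115315281 ≈ 0.00010150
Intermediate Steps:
a(k) = k*(-7 + k)
(-93632/(-29292))/a(-174) = (-93632/(-29292))/((-174*(-7 - 174))) = (-93632*(-1/29292))/((-174*(-181))) = (23408/7323)/31494 = (23408/7323)*(1/31494) = 11704/115315281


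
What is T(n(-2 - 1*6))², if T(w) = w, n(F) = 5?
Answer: 25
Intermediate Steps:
T(n(-2 - 1*6))² = 5² = 25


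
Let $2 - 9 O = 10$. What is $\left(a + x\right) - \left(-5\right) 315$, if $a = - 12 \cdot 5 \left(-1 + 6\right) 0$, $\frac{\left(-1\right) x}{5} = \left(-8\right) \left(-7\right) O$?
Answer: $\frac{16415}{9} \approx 1823.9$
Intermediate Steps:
$O = - \frac{8}{9}$ ($O = \frac{2}{9} - \frac{10}{9} = - \frac{8}{9} \approx -0.88889$)
$x = \frac{2240}{9}$ ($x = - 5 \left(-8\right) \left(-7\right) \left(- \frac{8}{9}\right) = - 5 \cdot 56 \left(- \frac{8}{9}\right) = \left(-5\right) \left(- \frac{448}{9}\right) = \frac{2240}{9} \approx 248.89$)
$a = 0$ ($a = - 12 \cdot 5 \cdot 5 \cdot 0 = \left(-12\right) 25 \cdot 0 = \left(-300\right) 0 = 0$)
$\left(a + x\right) - \left(-5\right) 315 = \left(0 + \frac{2240}{9}\right) - \left(-5\right) 315 = \frac{2240}{9} - -1575 = \frac{2240}{9} + 1575 = \frac{16415}{9}$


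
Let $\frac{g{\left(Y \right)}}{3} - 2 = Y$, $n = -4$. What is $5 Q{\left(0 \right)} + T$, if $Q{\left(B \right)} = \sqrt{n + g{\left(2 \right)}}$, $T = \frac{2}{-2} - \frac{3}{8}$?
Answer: $- \frac{11}{8} + 10 \sqrt{2} \approx 12.767$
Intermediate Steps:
$T = - \frac{11}{8}$ ($T = 2 \left(- \frac{1}{2}\right) - \frac{3}{8} = -1 - \frac{3}{8} = - \frac{11}{8} \approx -1.375$)
$g{\left(Y \right)} = 6 + 3 Y$
$Q{\left(B \right)} = 2 \sqrt{2}$ ($Q{\left(B \right)} = \sqrt{-4 + \left(6 + 3 \cdot 2\right)} = \sqrt{-4 + \left(6 + 6\right)} = \sqrt{-4 + 12} = \sqrt{8} = 2 \sqrt{2}$)
$5 Q{\left(0 \right)} + T = 5 \cdot 2 \sqrt{2} - \frac{11}{8} = 10 \sqrt{2} - \frac{11}{8} = - \frac{11}{8} + 10 \sqrt{2}$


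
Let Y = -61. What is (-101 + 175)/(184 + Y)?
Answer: 74/123 ≈ 0.60163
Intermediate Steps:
(-101 + 175)/(184 + Y) = (-101 + 175)/(184 - 61) = 74/123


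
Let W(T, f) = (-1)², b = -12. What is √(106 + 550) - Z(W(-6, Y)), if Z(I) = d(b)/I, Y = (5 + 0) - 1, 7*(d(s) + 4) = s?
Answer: 40/7 + 4*√41 ≈ 31.327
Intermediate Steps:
d(s) = -4 + s/7
Y = 4 (Y = 5 - 1 = 4)
W(T, f) = 1
Z(I) = -40/(7*I) (Z(I) = (-4 + (⅐)*(-12))/I = (-4 - 12/7)/I = -40/(7*I))
√(106 + 550) - Z(W(-6, Y)) = √(106 + 550) - (-40)/(7*1) = √656 - (-40)/7 = 4*√41 - 1*(-40/7) = 4*√41 + 40/7 = 40/7 + 4*√41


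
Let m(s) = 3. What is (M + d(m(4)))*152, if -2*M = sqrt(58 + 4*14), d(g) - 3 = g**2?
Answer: 1824 - 76*sqrt(114) ≈ 1012.5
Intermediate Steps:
d(g) = 3 + g**2
M = -sqrt(114)/2 (M = -sqrt(58 + 4*14)/2 = -sqrt(58 + 56)/2 = -sqrt(114)/2 ≈ -5.3385)
(M + d(m(4)))*152 = (-sqrt(114)/2 + (3 + 3**2))*152 = (-sqrt(114)/2 + (3 + 9))*152 = (-sqrt(114)/2 + 12)*152 = (12 - sqrt(114)/2)*152 = 1824 - 76*sqrt(114)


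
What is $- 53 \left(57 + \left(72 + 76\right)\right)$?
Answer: $-10865$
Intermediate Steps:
$- 53 \left(57 + \left(72 + 76\right)\right) = - 53 \left(57 + 148\right) = \left(-53\right) 205 = -10865$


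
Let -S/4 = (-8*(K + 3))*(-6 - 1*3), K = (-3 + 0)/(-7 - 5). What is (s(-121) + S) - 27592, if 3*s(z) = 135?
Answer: -28483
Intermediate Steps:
s(z) = 45 (s(z) = (⅓)*135 = 45)
K = ¼ (K = -3/(-12) = -3*(-1/12) = ¼ ≈ 0.25000)
S = -936 (S = -4*(-8*(¼ + 3))*(-6 - 1*3) = -4*(-8*13/4)*(-6 - 3) = -(-104)*(-9) = -4*234 = -936)
(s(-121) + S) - 27592 = (45 - 936) - 27592 = -891 - 27592 = -28483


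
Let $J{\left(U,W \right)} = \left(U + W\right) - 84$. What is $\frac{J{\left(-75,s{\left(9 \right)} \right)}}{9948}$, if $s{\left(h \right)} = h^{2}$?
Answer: $- \frac{13}{1658} \approx -0.0078408$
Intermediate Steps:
$J{\left(U,W \right)} = -84 + U + W$
$\frac{J{\left(-75,s{\left(9 \right)} \right)}}{9948} = \frac{-84 - 75 + 9^{2}}{9948} = \left(-84 - 75 + 81\right) \frac{1}{9948} = \left(-78\right) \frac{1}{9948} = - \frac{13}{1658}$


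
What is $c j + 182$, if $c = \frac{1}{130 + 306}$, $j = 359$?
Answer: $\frac{79711}{436} \approx 182.82$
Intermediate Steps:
$c = \frac{1}{436} \approx 0.0022936$
$c j + 182 = \frac{1}{436} \cdot 359 + 182 = \frac{359}{436} + 182 = \frac{79711}{436}$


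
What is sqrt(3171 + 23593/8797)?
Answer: 4*sqrt(15350149210)/8797 ≈ 56.335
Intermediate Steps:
sqrt(3171 + 23593/8797) = sqrt(27918880/8797) = 4*sqrt(15350149210)/8797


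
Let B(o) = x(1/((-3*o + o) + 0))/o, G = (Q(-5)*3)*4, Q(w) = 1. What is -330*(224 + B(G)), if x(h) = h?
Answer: -3548105/48 ≈ -73919.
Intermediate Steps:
G = 12 (G = (1*3)*4 = 3*4 = 12)
B(o) = -1/(2*o**2) (B(o) = 1/(((-3*o + o) + 0)*o) = 1/((-2*o + 0)*o) = 1/(((-2*o))*o) = (-1/(2*o))/o = -1/(2*o**2))
-330*(224 + B(G)) = -330*(224 - 1/2/12**2) = -330*(224 - 1/2*1/144) = -330*(224 - 1/288) = -330*64511/288 = -3548105/48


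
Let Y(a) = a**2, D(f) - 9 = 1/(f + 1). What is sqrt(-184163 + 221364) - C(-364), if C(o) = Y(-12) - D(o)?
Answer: -49006/363 + sqrt(37201) ≈ 57.873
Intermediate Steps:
D(f) = 9 + 1/(1 + f) (D(f) = 9 + 1/(f + 1) = 9 + 1/(1 + f))
C(o) = 144 - (10 + 9*o)/(1 + o) (C(o) = (-12)**2 - (10 + 9*o)/(1 + o) = 144 - (10 + 9*o)/(1 + o))
sqrt(-184163 + 221364) - C(-364) = sqrt(-184163 + 221364) - (134 + 135*(-364))/(1 - 364) = sqrt(37201) - (134 - 49140)/(-363) = sqrt(37201) - (-1)*(-49006)/363 = sqrt(37201) - 1*49006/363 = sqrt(37201) - 49006/363 = -49006/363 + sqrt(37201)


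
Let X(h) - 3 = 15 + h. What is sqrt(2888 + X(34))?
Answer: 14*sqrt(15) ≈ 54.222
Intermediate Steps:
X(h) = 18 + h (X(h) = 3 + (15 + h) = 18 + h)
sqrt(2888 + X(34)) = sqrt(2888 + (18 + 34)) = sqrt(2888 + 52) = sqrt(2940) = 14*sqrt(15)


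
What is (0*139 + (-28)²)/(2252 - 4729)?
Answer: -784/2477 ≈ -0.31651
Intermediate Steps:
(0*139 + (-28)²)/(2252 - 4729) = (0 + 784)/(-2477) = 784*(-1/2477) = -784/2477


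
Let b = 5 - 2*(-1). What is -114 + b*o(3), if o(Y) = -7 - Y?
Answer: -184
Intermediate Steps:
b = 7 (b = 5 + 2 = 7)
-114 + b*o(3) = -114 + 7*(-7 - 1*3) = -114 + 7*(-7 - 3) = -114 + 7*(-10) = -114 - 70 = -184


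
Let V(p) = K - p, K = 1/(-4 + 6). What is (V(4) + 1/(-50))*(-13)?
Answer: 1144/25 ≈ 45.760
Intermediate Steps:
K = 1/2 ≈ 0.50000
V(p) = 1/2 - p
(V(4) + 1/(-50))*(-13) = ((1/2 - 1*4) + 1/(-50))*(-13) = ((1/2 - 4) - 1/50)*(-13) = (-7/2 - 1/50)*(-13) = -88/25*(-13) = 1144/25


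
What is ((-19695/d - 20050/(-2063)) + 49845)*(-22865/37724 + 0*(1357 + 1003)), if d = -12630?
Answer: -1980169562273985/65528323304 ≈ -30219.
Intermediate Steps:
((-19695/d - 20050/(-2063)) + 49845)*(-22865/37724 + 0*(1357 + 1003)) = ((-19695/(-12630) - 20050/(-2063)) + 49845)*(-22865/37724 + 0*(1357 + 1003)) = ((-19695*(-1/12630) - 20050*(-1/2063)) + 49845)*(-22865*1/37724 + 0*2360) = ((1313/842 + 20050/2063) + 49845)*(-22865/37724 + 0) = (19590819/1737046 + 49845)*(-22865/37724) = (86602648689/1737046)*(-22865/37724) = -1980169562273985/65528323304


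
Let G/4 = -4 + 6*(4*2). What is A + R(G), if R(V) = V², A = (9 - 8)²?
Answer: 30977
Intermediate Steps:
A = 1 (A = 1² = 1)
G = 176 (G = 4*(-4 + 6*(4*2)) = 4*(-4 + 6*8) = 4*(-4 + 48) = 4*44 = 176)
A + R(G) = 1 + 176² = 1 + 30976 = 30977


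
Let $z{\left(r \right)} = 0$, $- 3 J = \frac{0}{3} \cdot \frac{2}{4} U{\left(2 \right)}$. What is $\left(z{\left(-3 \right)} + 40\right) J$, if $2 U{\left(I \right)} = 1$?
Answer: $0$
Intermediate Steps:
$U{\left(I \right)} = \frac{1}{2}$ ($U{\left(I \right)} = \frac{1}{2} \cdot 1 = \frac{1}{2}$)
$J = 0$ ($J = - \frac{\frac{0}{3} \cdot \frac{2}{4} \cdot \frac{1}{2}}{3} = - \frac{0 \cdot \frac{1}{3} \cdot 2 \cdot \frac{1}{4} \cdot \frac{1}{2}}{3} = - \frac{0 \cdot \frac{1}{2} \cdot \frac{1}{2}}{3} = - \frac{0 \cdot \frac{1}{2}}{3} = \left(- \frac{1}{3}\right) 0 = 0$)
$\left(z{\left(-3 \right)} + 40\right) J = \left(0 + 40\right) 0 = 40 \cdot 0 = 0$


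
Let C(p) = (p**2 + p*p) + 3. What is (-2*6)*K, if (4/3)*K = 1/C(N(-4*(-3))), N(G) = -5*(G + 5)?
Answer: -9/14453 ≈ -0.00062271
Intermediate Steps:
N(G) = -25 - 5*G (N(G) = -5*(5 + G) = -25 - 5*G)
C(p) = 3 + 2*p**2 (C(p) = (p**2 + p**2) + 3 = 2*p**2 + 3 = 3 + 2*p**2)
K = 3/57812 (K = 3/(4*(3 + 2*(-25 - (-20)*(-3))**2)) = 3/(4*(3 + 2*(-25 - 5*12)**2)) = 3/(4*(3 + 2*(-25 - 60)**2)) = 3/(4*(3 + 2*(-85)**2)) = 3/(4*(3 + 2*7225)) = 3/(4*(3 + 14450)) = (3/4)/14453 = (3/4)*(1/14453) = 3/57812 ≈ 5.1892e-5)
(-2*6)*K = -2*6*(3/57812) = -12*3/57812 = -9/14453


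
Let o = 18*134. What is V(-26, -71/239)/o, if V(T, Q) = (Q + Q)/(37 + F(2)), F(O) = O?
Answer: -71/11241126 ≈ -6.3161e-6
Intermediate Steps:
o = 2412
V(T, Q) = 2*Q/39 (V(T, Q) = (Q + Q)/(37 + 2) = (2*Q)/39 = (2*Q)*(1/39) = 2*Q/39)
V(-26, -71/239)/o = (2*(-71/239)/39)/2412 = (2*(-71*1/239)/39)*(1/2412) = ((2/39)*(-71/239))*(1/2412) = -142/9321*1/2412 = -71/11241126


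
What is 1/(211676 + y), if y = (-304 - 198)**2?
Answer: 1/463680 ≈ 2.1567e-6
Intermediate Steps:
y = 252004 (y = (-502)**2 = 252004)
1/(211676 + y) = 1/(211676 + 252004) = 1/463680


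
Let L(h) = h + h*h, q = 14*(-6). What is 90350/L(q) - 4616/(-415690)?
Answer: 9397443563/724547670 ≈ 12.970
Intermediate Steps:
q = -84
L(h) = h + h²
90350/L(q) - 4616/(-415690) = 90350/((-84*(1 - 84))) - 4616/(-415690) = 90350/((-84*(-83))) - 4616*(-1/415690) = 90350/6972 + 2308/207845 = 90350*(1/6972) + 2308/207845 = 45175/3486 + 2308/207845 = 9397443563/724547670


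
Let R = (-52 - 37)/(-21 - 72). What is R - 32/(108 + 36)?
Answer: 205/279 ≈ 0.73477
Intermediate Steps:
R = 89/93 (R = -89/(-93) = -89*(-1/93) = 89/93 ≈ 0.95699)
R - 32/(108 + 36) = 89/93 - 32/(108 + 36) = 89/93 - 32/144 = 89/93 + (1/144)*(-32) = 89/93 - 2/9 = 205/279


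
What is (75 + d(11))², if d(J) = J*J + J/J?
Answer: 38809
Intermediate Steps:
d(J) = 1 + J² (d(J) = J² + 1 = 1 + J²)
(75 + d(11))² = (75 + (1 + 11²))² = (75 + (1 + 121))² = (75 + 122)² = 197² = 38809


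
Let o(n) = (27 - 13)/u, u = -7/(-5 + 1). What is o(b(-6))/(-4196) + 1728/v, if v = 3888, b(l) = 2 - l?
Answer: 4178/9441 ≈ 0.44254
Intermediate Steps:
u = 7/4 (u = -7/(-4) = -1/4*(-7) = 7/4 ≈ 1.7500)
o(n) = 8 (o(n) = (27 - 13)/(7/4) = 14*(4/7) = 8)
o(b(-6))/(-4196) + 1728/v = 8/(-4196) + 1728/3888 = 8*(-1/4196) + 1728*(1/3888) = -2/1049 + 4/9 = 4178/9441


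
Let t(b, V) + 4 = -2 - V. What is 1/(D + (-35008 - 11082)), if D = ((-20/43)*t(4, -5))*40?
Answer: -43/1981070 ≈ -2.1705e-5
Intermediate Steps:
t(b, V) = -6 - V (t(b, V) = -4 + (-2 - V) = -6 - V)
D = 800/43 (D = ((-20/43)*(-6 - 1*(-5)))*40 = ((-20*1/43)*(-6 + 5))*40 = -20/43*(-1)*40 = (20/43)*40 = 800/43 ≈ 18.605)
1/(D + (-35008 - 11082)) = 1/(800/43 + (-35008 - 11082)) = 1/(800/43 - 46090) = 1/(-1981070/43) = -43/1981070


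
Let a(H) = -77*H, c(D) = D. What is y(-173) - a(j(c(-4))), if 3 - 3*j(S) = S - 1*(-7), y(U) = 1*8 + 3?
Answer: 11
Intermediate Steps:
y(U) = 11 (y(U) = 8 + 3 = 11)
j(S) = -4/3 - S/3 (j(S) = 1 - (S - 1*(-7))/3 = 1 - (S + 7)/3 = 1 - (7 + S)/3 = 1 + (-7/3 - S/3) = -4/3 - S/3)
y(-173) - a(j(c(-4))) = 11 - (-77)*(-4/3 - 1/3*(-4)) = 11 - (-77)*(-4/3 + 4/3) = 11 - (-77)*0 = 11 - 1*0 = 11 + 0 = 11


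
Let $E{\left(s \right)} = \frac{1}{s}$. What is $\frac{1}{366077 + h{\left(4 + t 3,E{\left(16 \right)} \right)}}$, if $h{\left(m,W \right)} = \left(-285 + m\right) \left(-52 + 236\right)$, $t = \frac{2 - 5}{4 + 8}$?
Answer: $\frac{1}{314235} \approx 3.1823 \cdot 10^{-6}$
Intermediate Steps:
$t = - \frac{1}{4}$ ($t = - \frac{3}{12} = \left(-3\right) \frac{1}{12} = - \frac{1}{4} \approx -0.25$)
$h{\left(m,W \right)} = -52440 + 184 m$ ($h{\left(m,W \right)} = \left(-285 + m\right) 184 = -52440 + 184 m$)
$\frac{1}{366077 + h{\left(4 + t 3,E{\left(16 \right)} \right)}} = \frac{1}{366077 - \left(52440 - 184 \left(4 - \frac{3}{4}\right)\right)} = \frac{1}{366077 + \left(-52440 + 184 \cdot \frac{13}{4}\right)} = \frac{1}{366077 + \left(-52440 + 598\right)} = \frac{1}{366077 - 51842} = \frac{1}{314235}$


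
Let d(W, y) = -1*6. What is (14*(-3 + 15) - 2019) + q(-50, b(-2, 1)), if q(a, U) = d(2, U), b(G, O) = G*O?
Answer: -1857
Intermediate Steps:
d(W, y) = -6
q(a, U) = -6
(14*(-3 + 15) - 2019) + q(-50, b(-2, 1)) = (14*(-3 + 15) - 2019) - 6 = (14*12 - 2019) - 6 = (168 - 2019) - 6 = -1851 - 6 = -1857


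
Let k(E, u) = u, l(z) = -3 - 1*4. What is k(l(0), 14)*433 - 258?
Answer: 5804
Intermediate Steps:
l(z) = -7 (l(z) = -3 - 4 = -7)
k(l(0), 14)*433 - 258 = 14*433 - 258 = 6062 - 258 = 5804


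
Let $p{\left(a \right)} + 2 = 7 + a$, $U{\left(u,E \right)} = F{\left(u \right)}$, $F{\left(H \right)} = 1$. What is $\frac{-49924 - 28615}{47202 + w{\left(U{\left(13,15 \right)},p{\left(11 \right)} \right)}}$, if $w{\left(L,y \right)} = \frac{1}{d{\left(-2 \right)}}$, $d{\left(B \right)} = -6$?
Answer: $- \frac{471234}{283211} \approx -1.6639$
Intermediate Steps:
$U{\left(u,E \right)} = 1$
$p{\left(a \right)} = 5 + a$ ($p{\left(a \right)} = -2 + \left(7 + a\right) = 5 + a$)
$w{\left(L,y \right)} = - \frac{1}{6}$ ($w{\left(L,y \right)} = \frac{1}{-6} = - \frac{1}{6}$)
$\frac{-49924 - 28615}{47202 + w{\left(U{\left(13,15 \right)},p{\left(11 \right)} \right)}} = \frac{-49924 - 28615}{47202 - \frac{1}{6}} = - \frac{78539}{\frac{283211}{6}} = \left(-78539\right) \frac{6}{283211} = - \frac{471234}{283211}$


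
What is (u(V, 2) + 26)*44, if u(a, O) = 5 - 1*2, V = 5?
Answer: 1276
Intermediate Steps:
u(a, O) = 3 (u(a, O) = 5 - 2 = 3)
(u(V, 2) + 26)*44 = (3 + 26)*44 = 29*44 = 1276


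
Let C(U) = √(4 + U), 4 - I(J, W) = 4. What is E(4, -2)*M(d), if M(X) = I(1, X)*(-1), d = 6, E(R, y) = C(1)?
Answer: 0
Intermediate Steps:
I(J, W) = 0 (I(J, W) = 4 - 1*4 = 4 - 4 = 0)
E(R, y) = √5 (E(R, y) = √(4 + 1) = √5)
M(X) = 0 (M(X) = 0*(-1) = 0)
E(4, -2)*M(d) = √5*0 = 0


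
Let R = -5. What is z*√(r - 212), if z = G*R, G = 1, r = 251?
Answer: -5*√39 ≈ -31.225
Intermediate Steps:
z = -5 (z = 1*(-5) = -5)
z*√(r - 212) = -5*√(251 - 212) = -5*√39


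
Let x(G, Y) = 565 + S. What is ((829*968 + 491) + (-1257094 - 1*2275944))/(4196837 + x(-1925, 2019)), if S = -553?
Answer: -2730075/4196849 ≈ -0.65051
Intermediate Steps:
x(G, Y) = 12 (x(G, Y) = 565 - 553 = 12)
((829*968 + 491) + (-1257094 - 1*2275944))/(4196837 + x(-1925, 2019)) = ((829*968 + 491) + (-1257094 - 1*2275944))/(4196837 + 12) = ((802472 + 491) + (-1257094 - 2275944))/4196849 = (802963 - 3533038)*(1/4196849) = -2730075*1/4196849 = -2730075/4196849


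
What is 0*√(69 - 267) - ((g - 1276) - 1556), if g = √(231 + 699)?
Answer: 2832 - √930 ≈ 2801.5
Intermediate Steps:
g = √930 ≈ 30.496
0*√(69 - 267) - ((g - 1276) - 1556) = 0*√(69 - 267) - ((√930 - 1276) - 1556) = 0*√(-198) - ((-1276 + √930) - 1556) = 0*(3*I*√22) - (-2832 + √930) = 0 + (2832 - √930) = 2832 - √930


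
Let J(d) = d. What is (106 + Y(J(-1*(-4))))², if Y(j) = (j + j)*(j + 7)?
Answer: 37636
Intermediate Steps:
Y(j) = 2*j*(7 + j) (Y(j) = (2*j)*(7 + j) = 2*j*(7 + j))
(106 + Y(J(-1*(-4))))² = (106 + 2*(-1*(-4))*(7 - 1*(-4)))² = (106 + 2*4*(7 + 4))² = (106 + 2*4*11)² = (106 + 88)² = 194² = 37636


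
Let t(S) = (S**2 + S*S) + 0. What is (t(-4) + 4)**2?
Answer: 1296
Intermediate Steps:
t(S) = 2*S**2 (t(S) = (S**2 + S**2) + 0 = 2*S**2 + 0 = 2*S**2)
(t(-4) + 4)**2 = (2*(-4)**2 + 4)**2 = (2*16 + 4)**2 = (32 + 4)**2 = 36**2 = 1296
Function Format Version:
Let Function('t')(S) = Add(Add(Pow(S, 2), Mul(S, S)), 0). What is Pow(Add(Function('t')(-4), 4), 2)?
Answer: 1296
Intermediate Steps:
Function('t')(S) = Mul(2, Pow(S, 2)) (Function('t')(S) = Add(Add(Pow(S, 2), Pow(S, 2)), 0) = Add(Mul(2, Pow(S, 2)), 0) = Mul(2, Pow(S, 2)))
Pow(Add(Function('t')(-4), 4), 2) = Pow(Add(Mul(2, Pow(-4, 2)), 4), 2) = Pow(Add(Mul(2, 16), 4), 2) = Pow(Add(32, 4), 2) = Pow(36, 2) = 1296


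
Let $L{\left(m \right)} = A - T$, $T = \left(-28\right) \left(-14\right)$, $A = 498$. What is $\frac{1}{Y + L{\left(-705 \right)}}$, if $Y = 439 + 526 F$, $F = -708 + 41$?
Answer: $- \frac{1}{350297} \approx -2.8547 \cdot 10^{-6}$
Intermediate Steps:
$T = 392$
$F = -667$
$Y = -350403$ ($Y = 439 + 526 \left(-667\right) = 439 - 350842 = -350403$)
$L{\left(m \right)} = 106$ ($L{\left(m \right)} = 498 - 392 = 106$)
$\frac{1}{Y + L{\left(-705 \right)}} = \frac{1}{-350403 + 106} = \frac{1}{-350297} = - \frac{1}{350297}$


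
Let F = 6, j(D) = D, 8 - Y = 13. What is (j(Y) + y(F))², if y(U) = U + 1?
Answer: 4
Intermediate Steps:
Y = -5 (Y = 8 - 1*13 = 8 - 13 = -5)
y(U) = 1 + U
(j(Y) + y(F))² = (-5 + (1 + 6))² = (-5 + 7)² = 2² = 4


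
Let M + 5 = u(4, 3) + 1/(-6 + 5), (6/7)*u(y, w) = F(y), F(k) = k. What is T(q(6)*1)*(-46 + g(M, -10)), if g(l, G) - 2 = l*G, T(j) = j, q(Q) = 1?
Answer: -92/3 ≈ -30.667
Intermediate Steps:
u(y, w) = 7*y/6
M = -4/3 (M = -5 + ((7/6)*4 + 1/(-6 + 5)) = -5 + (14/3 + 1/(-1)) = -5 + (14/3 - 1) = -5 + 11/3 = -4/3 ≈ -1.3333)
g(l, G) = 2 + G*l (g(l, G) = 2 + l*G = 2 + G*l)
T(q(6)*1)*(-46 + g(M, -10)) = (1*1)*(-46 + (2 - 10*(-4/3))) = 1*(-46 + (2 + 40/3)) = 1*(-46 + 46/3) = 1*(-92/3) = -92/3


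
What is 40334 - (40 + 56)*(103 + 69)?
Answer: 23822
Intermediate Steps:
40334 - (40 + 56)*(103 + 69) = 40334 - 96*172 = 40334 - 1*16512 = 40334 - 16512 = 23822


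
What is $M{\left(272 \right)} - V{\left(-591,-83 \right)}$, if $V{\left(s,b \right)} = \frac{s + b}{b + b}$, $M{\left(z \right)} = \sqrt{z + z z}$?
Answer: $- \frac{337}{83} + 4 \sqrt{4641} \approx 268.44$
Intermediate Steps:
$M{\left(z \right)} = \sqrt{z + z^{2}}$
$V{\left(s,b \right)} = \frac{b + s}{2 b}$
$M{\left(272 \right)} - V{\left(-591,-83 \right)} = \sqrt{272 \left(1 + 272\right)} - \frac{-83 - 591}{2 \left(-83\right)} = \sqrt{272 \cdot 273} - \frac{1}{2} \left(- \frac{1}{83}\right) \left(-674\right) = \sqrt{74256} - \frac{337}{83} = 4 \sqrt{4641} - \frac{337}{83} = - \frac{337}{83} + 4 \sqrt{4641}$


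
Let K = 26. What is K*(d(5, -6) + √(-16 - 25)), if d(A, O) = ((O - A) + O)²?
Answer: 7514 + 26*I*√41 ≈ 7514.0 + 166.48*I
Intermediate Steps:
d(A, O) = (-A + 2*O)²
K*(d(5, -6) + √(-16 - 25)) = 26*((5 - 2*(-6))² + √(-16 - 25)) = 26*((5 + 12)² + √(-41)) = 26*(17² + I*√41) = 26*(289 + I*√41) = 7514 + 26*I*√41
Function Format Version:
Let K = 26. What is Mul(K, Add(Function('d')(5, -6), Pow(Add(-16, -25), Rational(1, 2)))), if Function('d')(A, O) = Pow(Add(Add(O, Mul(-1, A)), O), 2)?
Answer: Add(7514, Mul(26, I, Pow(41, Rational(1, 2)))) ≈ Add(7514.0, Mul(166.48, I))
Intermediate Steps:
Function('d')(A, O) = Pow(Add(Mul(-1, A), Mul(2, O)), 2)
Mul(K, Add(Function('d')(5, -6), Pow(Add(-16, -25), Rational(1, 2)))) = Mul(26, Add(Pow(Add(5, Mul(-2, -6)), 2), Pow(Add(-16, -25), Rational(1, 2)))) = Mul(26, Add(Pow(Add(5, 12), 2), Pow(-41, Rational(1, 2)))) = Mul(26, Add(Pow(17, 2), Mul(I, Pow(41, Rational(1, 2))))) = Mul(26, Add(289, Mul(I, Pow(41, Rational(1, 2))))) = Add(7514, Mul(26, I, Pow(41, Rational(1, 2))))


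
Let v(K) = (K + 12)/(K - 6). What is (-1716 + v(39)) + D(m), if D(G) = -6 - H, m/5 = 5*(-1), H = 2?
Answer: -18947/11 ≈ -1722.5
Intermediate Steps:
m = -25 (m = 5*(5*(-1)) = 5*(-5) = -25)
D(G) = -8 (D(G) = -6 - 1*2 = -6 - 2 = -8)
v(K) = (12 + K)/(-6 + K)
(-1716 + v(39)) + D(m) = (-1716 + (12 + 39)/(-6 + 39)) - 8 = (-1716 + 51/33) - 8 = (-1716 + (1/33)*51) - 8 = (-1716 + 17/11) - 8 = -18859/11 - 8 = -18947/11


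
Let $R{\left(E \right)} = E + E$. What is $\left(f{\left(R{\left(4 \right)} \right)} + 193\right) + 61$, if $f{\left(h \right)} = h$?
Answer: $262$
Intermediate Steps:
$R{\left(E \right)} = 2 E$
$\left(f{\left(R{\left(4 \right)} \right)} + 193\right) + 61 = \left(2 \cdot 4 + 193\right) + 61 = \left(8 + 193\right) + 61 = 201 + 61 = 262$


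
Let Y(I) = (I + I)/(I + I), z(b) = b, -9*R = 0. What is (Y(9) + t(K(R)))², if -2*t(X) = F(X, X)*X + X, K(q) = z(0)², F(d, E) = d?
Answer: 1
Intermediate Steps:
R = 0 (R = -⅑*0 = 0)
K(q) = 0 (K(q) = 0² = 0)
t(X) = -X/2 - X²/2 (t(X) = -(X*X + X)/2 = -(X² + X)/2 = -(X + X²)/2 = -X/2 - X²/2)
Y(I) = 1 (Y(I) = (2*I)/((2*I)) = (2*I)*(1/(2*I)) = 1)
(Y(9) + t(K(R)))² = (1 - ½*0*(1 + 0))² = (1 - ½*0*1)² = (1 + 0)² = 1² = 1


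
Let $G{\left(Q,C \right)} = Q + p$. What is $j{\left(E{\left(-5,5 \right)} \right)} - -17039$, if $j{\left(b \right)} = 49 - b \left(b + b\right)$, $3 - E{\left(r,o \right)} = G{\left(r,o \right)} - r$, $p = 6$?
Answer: $17070$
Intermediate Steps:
$G{\left(Q,C \right)} = 6 + Q$ ($G{\left(Q,C \right)} = Q + 6 = 6 + Q$)
$E{\left(r,o \right)} = -3$ ($E{\left(r,o \right)} = 3 - \left(\left(6 + r\right) - r\right) = 3 - 6 = -3$)
$j{\left(b \right)} = 49 - 2 b^{2}$ ($j{\left(b \right)} = 49 - b 2 b = 49 - 2 b^{2}$)
$j{\left(E{\left(-5,5 \right)} \right)} - -17039 = \left(49 - 2 \left(-3\right)^{2}\right) - -17039 = \left(49 - 18\right) + 17039 = 31 + 17039 = 17070$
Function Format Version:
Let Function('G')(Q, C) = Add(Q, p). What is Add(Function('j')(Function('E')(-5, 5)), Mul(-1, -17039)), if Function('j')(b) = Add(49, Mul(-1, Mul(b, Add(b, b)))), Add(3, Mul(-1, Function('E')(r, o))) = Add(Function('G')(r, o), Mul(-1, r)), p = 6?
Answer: 17070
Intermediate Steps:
Function('G')(Q, C) = Add(6, Q) (Function('G')(Q, C) = Add(Q, 6) = Add(6, Q))
Function('E')(r, o) = -3 (Function('E')(r, o) = Add(3, Mul(-1, Add(Add(6, r), Mul(-1, r)))) = Add(3, Mul(-1, 6)) = Add(3, -6) = -3)
Function('j')(b) = Add(49, Mul(-2, Pow(b, 2))) (Function('j')(b) = Add(49, Mul(-1, Mul(b, Mul(2, b)))) = Add(49, Mul(-1, Mul(2, Pow(b, 2)))) = Add(49, Mul(-2, Pow(b, 2))))
Add(Function('j')(Function('E')(-5, 5)), Mul(-1, -17039)) = Add(Add(49, Mul(-2, Pow(-3, 2))), Mul(-1, -17039)) = Add(Add(49, Mul(-2, 9)), 17039) = Add(Add(49, -18), 17039) = Add(31, 17039) = 17070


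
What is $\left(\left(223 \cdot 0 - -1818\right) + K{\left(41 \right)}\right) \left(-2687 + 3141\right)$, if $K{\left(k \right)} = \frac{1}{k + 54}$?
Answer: $\frac{78410794}{95} \approx 8.2538 \cdot 10^{5}$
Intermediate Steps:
$K{\left(k \right)} = \frac{1}{54 + k}$
$\left(\left(223 \cdot 0 - -1818\right) + K{\left(41 \right)}\right) \left(-2687 + 3141\right) = \left(\left(223 \cdot 0 - -1818\right) + \frac{1}{54 + 41}\right) \left(-2687 + 3141\right) = \left(\left(0 + 1818\right) + \frac{1}{95}\right) 454 = \left(1818 + \frac{1}{95}\right) 454 = \frac{172711}{95} \cdot 454 = \frac{78410794}{95}$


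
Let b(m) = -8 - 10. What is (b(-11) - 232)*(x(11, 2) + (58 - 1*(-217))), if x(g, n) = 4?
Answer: -69750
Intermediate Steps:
b(m) = -18
(b(-11) - 232)*(x(11, 2) + (58 - 1*(-217))) = (-18 - 232)*(4 + (58 - 1*(-217))) = -250*(4 + (58 + 217)) = -250*(4 + 275) = -250*279 = -69750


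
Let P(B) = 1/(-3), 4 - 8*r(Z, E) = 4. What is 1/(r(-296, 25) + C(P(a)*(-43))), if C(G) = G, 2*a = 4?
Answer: 3/43 ≈ 0.069767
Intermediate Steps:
r(Z, E) = 0 (r(Z, E) = 1/2 - 1/8*4 = 1/2 - 1/2 = 0)
a = 2 (a = (1/2)*4 = 2)
P(B) = -1/3
1/(r(-296, 25) + C(P(a)*(-43))) = 1/(0 - 1/3*(-43)) = 1/(0 + 43/3) = 1/(43/3) = 3/43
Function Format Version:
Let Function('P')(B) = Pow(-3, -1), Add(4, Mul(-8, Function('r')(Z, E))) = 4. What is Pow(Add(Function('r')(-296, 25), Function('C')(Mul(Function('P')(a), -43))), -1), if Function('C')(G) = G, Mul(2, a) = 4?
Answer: Rational(3, 43) ≈ 0.069767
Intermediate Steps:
Function('r')(Z, E) = 0 (Function('r')(Z, E) = Add(Rational(1, 2), Mul(Rational(-1, 8), 4)) = Add(Rational(1, 2), Rational(-1, 2)) = 0)
a = 2 (a = Mul(Rational(1, 2), 4) = 2)
Function('P')(B) = Rational(-1, 3)
Pow(Add(Function('r')(-296, 25), Function('C')(Mul(Function('P')(a), -43))), -1) = Pow(Add(0, Mul(Rational(-1, 3), -43)), -1) = Pow(Add(0, Rational(43, 3)), -1) = Pow(Rational(43, 3), -1) = Rational(3, 43)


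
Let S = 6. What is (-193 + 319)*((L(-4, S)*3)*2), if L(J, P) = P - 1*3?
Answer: 2268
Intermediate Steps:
L(J, P) = -3 + P (L(J, P) = P - 3 = -3 + P)
(-193 + 319)*((L(-4, S)*3)*2) = (-193 + 319)*(((-3 + 6)*3)*2) = 126*((3*3)*2) = 126*(9*2) = 126*18 = 2268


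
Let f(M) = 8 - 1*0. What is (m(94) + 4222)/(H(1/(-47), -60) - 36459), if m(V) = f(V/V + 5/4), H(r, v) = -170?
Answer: -4230/36629 ≈ -0.11548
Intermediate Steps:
f(M) = 8 (f(M) = 8 + 0 = 8)
m(V) = 8
(m(94) + 4222)/(H(1/(-47), -60) - 36459) = (8 + 4222)/(-170 - 36459) = 4230/(-36629) = 4230*(-1/36629) = -4230/36629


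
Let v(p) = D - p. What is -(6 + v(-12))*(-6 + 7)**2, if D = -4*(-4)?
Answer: -34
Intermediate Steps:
D = 16
v(p) = 16 - p
-(6 + v(-12))*(-6 + 7)**2 = -(6 + (16 - 1*(-12)))*(-6 + 7)**2 = -(6 + (16 + 12))*1**2 = -(6 + 28) = -34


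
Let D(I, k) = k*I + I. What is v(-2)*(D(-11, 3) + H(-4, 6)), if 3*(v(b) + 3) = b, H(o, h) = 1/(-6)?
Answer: 2915/18 ≈ 161.94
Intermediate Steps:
H(o, h) = -1/6
v(b) = -3 + b/3
D(I, k) = I + I*k (D(I, k) = I*k + I = I + I*k)
v(-2)*(D(-11, 3) + H(-4, 6)) = (-3 + (1/3)*(-2))*(-11*(1 + 3) - 1/6) = (-3 - 2/3)*(-11*4 - 1/6) = -11*(-44 - 1/6)/3 = -11/3*(-265/6) = 2915/18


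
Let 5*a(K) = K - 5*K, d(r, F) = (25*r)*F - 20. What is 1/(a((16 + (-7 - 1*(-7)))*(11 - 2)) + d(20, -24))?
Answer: -5/60676 ≈ -8.2405e-5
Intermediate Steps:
d(r, F) = -20 + 25*F*r (d(r, F) = 25*F*r - 20 = -20 + 25*F*r)
a(K) = -4*K/5 (a(K) = (K - 5*K)/5 = (-4*K)/5 = -4*K/5)
1/(a((16 + (-7 - 1*(-7)))*(11 - 2)) + d(20, -24)) = 1/(-4*(16 + (-7 - 1*(-7)))*(11 - 2)/5 + (-20 + 25*(-24)*20)) = 1/(-4*(16 + (-7 + 7))*9/5 + (-20 - 12000)) = 1/(-4*(16 + 0)*9/5 - 12020) = 1/(-64*9/5 - 12020) = 1/(-⅘*144 - 12020) = 1/(-576/5 - 12020) = 1/(-60676/5) = -5/60676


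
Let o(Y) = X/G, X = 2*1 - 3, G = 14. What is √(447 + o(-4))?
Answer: √87598/14 ≈ 21.141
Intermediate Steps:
X = -1 (X = 2 - 3 = -1)
o(Y) = -1/14
√(447 + o(-4)) = √(447 - 1/14) = √(6257/14) = √87598/14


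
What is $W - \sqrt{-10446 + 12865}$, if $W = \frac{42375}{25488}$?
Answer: $\frac{14125}{8496} - \sqrt{2419} \approx -47.521$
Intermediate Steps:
$W = \frac{14125}{8496}$ ($W = 42375 \cdot \frac{1}{25488} = \frac{14125}{8496} \approx 1.6625$)
$W - \sqrt{-10446 + 12865} = \frac{14125}{8496} - \sqrt{-10446 + 12865} = \frac{14125}{8496} - \sqrt{2419}$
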